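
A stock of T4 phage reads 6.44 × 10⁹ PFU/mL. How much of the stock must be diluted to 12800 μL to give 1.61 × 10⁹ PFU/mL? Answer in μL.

V₁ = C₂V₂/C₁ = 1.61 × 10⁹ × 12800 / 6.44 × 10⁹ = 3200 μL.

3200 μL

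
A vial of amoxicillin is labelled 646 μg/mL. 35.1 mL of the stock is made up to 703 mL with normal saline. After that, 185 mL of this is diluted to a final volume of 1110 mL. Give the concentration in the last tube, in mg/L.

5.38 mg/L

Overall dilution factor = 20.03 × 6 = 120.
646 μg/mL / 120 = 5.38 μg/mL = 5.38 mg/L.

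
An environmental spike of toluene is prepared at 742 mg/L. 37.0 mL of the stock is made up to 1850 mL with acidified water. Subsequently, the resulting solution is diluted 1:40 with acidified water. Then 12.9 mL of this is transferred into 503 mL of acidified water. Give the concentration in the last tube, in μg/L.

Overall dilution factor = 50 × 40 × 39.99 = 8.00 × 10⁴.
742 mg/L / 8.00 × 10⁴ = 9.28 × 10⁻³ mg/L = 9.28 μg/L.

9.28 μg/L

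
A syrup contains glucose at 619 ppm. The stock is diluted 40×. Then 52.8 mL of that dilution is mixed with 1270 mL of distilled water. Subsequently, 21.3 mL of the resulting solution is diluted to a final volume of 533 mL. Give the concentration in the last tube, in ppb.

24.7 ppb

Overall dilution factor = 40 × 25.05 × 25.02 = 2.51 × 10⁴.
619 ppm / 2.51 × 10⁴ = 0.0247 ppm = 24.7 ppb.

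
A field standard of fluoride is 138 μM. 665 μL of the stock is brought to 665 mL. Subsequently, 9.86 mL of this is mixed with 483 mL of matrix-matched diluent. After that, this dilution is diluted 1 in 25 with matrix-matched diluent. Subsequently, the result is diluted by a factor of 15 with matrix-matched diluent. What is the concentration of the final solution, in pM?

7.36 pM

Overall dilution factor = 1000 × 49.99 × 25 × 15 = 1.87 × 10⁷.
138 μM / 1.87 × 10⁷ = 7.36 × 10⁻⁶ μM = 7.36 pM.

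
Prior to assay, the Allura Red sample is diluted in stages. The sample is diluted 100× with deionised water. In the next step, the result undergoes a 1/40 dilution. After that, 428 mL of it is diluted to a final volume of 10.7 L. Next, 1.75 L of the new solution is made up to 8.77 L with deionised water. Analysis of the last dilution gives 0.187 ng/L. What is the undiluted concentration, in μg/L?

Overall dilution factor = 100 × 40 × 25 × 5.011 = 5.01 × 10⁵.
Original = 0.187 ng/L × 5.01 × 10⁵ = 9.37 × 10⁴ ng/L = 93.7 μg/L.

93.7 μg/L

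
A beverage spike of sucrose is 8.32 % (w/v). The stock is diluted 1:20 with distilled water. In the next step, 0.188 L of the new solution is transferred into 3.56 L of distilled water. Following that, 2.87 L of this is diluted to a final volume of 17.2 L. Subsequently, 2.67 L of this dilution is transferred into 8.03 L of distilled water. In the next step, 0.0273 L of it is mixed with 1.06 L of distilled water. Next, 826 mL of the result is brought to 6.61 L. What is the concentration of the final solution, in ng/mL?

Overall dilution factor = 20 × 19.94 × 5.993 × 4.007 × 39.83 × 8.002 = 3.05 × 10⁶.
8.32 % (w/v) / 3.05 × 10⁶ = 2.73 × 10⁻⁶ % (w/v) = 27.3 ng/mL.

27.3 ng/mL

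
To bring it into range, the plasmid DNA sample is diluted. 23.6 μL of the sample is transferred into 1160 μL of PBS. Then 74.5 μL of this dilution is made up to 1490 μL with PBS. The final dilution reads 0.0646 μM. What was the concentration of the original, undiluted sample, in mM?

0.0648 mM

Overall dilution factor = 50.15 × 20 = 1003.
Original = 0.0646 μM × 1003 = 64.8 μM = 0.0648 mM.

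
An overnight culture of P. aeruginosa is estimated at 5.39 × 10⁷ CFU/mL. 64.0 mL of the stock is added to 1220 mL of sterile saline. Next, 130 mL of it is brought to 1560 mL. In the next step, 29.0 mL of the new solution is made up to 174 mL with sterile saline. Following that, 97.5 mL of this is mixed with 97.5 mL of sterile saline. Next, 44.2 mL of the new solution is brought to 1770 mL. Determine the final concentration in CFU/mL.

Overall dilution factor = 20.06 × 12 × 6 × 2 × 40.05 = 1.16 × 10⁵.
5.39 × 10⁷ CFU/mL / 1.16 × 10⁵ = 466 CFU/mL.

466 CFU/mL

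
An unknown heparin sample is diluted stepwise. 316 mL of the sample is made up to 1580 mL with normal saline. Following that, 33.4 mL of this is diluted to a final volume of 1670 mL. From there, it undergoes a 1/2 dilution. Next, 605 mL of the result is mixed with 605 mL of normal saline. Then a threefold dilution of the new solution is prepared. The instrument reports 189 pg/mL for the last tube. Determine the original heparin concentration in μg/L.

Overall dilution factor = 5 × 50 × 2 × 2 × 3 = 3000.
Original = 189 pg/mL × 3000 = 5.67 × 10⁵ pg/mL = 567 μg/L.

567 μg/L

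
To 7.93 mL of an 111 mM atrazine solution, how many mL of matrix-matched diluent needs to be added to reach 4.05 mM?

V₂ = C₁V₁/C₂ = 111 × 7.93 / 4.05 = 217 mL.
Diluent to add = V₂ − V₁ = 217 − 7.93 = 209 mL.

209 mL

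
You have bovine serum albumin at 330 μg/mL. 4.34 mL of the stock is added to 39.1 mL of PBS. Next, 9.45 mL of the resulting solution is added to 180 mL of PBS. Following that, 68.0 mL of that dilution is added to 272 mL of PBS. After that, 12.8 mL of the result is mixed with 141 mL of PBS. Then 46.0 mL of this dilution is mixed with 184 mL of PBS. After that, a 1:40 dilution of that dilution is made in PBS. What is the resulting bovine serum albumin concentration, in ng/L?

Overall dilution factor = 10.01 × 20.05 × 5 × 12.02 × 5 × 40 = 2.41 × 10⁶.
330 μg/mL / 2.41 × 10⁶ = 1.37 × 10⁻⁴ μg/mL = 137 ng/L.

137 ng/L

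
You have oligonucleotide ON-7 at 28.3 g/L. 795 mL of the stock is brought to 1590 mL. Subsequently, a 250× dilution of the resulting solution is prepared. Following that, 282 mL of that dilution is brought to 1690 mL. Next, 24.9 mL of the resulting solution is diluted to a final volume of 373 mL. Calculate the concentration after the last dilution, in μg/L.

630 μg/L

Overall dilution factor = 2 × 250 × 5.993 × 14.98 = 4.49 × 10⁴.
28.3 g/L / 4.49 × 10⁴ = 6.30 × 10⁻⁴ g/L = 630 μg/L.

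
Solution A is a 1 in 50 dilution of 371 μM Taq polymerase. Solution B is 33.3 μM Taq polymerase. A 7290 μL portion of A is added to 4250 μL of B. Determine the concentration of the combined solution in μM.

C_A = 371 μM / 50 = 7.42 μM.
C_mix = (C_A·V_A + C_B·V_B)/(V_A + V_B) = (7.42×7290 + 33.3×4250) / 11540 = 17.0 μM.

17.0 μM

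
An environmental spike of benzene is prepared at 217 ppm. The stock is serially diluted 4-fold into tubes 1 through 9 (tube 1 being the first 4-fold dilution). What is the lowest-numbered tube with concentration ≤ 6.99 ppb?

tube 8

Tube n has concentration 217 ppm / 4ⁿ.
Need 4ⁿ ≥ 217 ppm / 6.99 ppb = 3.10 × 10⁴, so n ≥ 7.46.
First such tube: n = 8.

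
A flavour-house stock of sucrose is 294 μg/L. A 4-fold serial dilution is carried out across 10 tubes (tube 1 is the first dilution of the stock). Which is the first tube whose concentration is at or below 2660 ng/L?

Tube n has concentration 294 μg/L / 4ⁿ.
Need 4ⁿ ≥ 294 μg/L / 2660 ng/L = 111, so n ≥ 3.39.
First such tube: n = 4.

tube 4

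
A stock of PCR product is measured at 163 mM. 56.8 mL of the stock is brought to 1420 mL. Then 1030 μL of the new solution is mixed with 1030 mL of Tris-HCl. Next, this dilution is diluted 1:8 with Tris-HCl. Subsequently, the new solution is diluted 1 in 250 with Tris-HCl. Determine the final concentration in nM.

Overall dilution factor = 25 × 1001 × 8 × 250 = 5.01 × 10⁷.
163 mM / 5.01 × 10⁷ = 3.26 × 10⁻⁶ mM = 3.26 nM.

3.26 nM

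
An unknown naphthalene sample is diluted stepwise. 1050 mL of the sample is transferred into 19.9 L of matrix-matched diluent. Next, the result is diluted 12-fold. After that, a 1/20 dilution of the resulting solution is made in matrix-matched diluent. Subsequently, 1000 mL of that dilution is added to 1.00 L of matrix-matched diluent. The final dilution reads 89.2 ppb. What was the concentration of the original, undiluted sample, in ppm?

Overall dilution factor = 19.95 × 12 × 20 × 2 = 9577.
Original = 89.2 ppb × 9577 = 8.54 × 10⁵ ppb = 854 ppm.

854 ppm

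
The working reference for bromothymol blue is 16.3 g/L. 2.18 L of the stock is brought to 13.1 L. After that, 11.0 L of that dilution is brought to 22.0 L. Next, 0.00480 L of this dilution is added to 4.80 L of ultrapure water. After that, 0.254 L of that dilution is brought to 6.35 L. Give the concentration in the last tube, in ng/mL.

54.2 ng/mL

Overall dilution factor = 6.009 × 2 × 1001 × 25 = 3.01 × 10⁵.
16.3 g/L / 3.01 × 10⁵ = 5.42 × 10⁻⁵ g/L = 54.2 ng/mL.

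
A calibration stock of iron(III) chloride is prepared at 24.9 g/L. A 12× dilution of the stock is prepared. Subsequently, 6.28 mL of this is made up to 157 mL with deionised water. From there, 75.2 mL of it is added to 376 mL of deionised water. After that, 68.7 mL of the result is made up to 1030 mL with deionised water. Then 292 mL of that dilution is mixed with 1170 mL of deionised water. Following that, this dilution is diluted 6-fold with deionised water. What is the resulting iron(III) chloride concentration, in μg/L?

Overall dilution factor = 12 × 25 × 6 × 14.99 × 5.007 × 6 = 8.11 × 10⁵.
24.9 g/L / 8.11 × 10⁵ = 3.07 × 10⁻⁵ g/L = 30.7 μg/L.

30.7 μg/L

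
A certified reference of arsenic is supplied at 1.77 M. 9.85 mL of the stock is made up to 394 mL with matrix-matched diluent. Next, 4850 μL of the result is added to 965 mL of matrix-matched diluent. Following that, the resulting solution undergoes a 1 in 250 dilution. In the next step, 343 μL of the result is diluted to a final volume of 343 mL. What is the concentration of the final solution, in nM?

Overall dilution factor = 40 × 200.0 × 250 × 1000 = 2.00 × 10⁹.
1.77 M / 2.00 × 10⁹ = 8.85 × 10⁻¹⁰ M = 0.885 nM.

0.885 nM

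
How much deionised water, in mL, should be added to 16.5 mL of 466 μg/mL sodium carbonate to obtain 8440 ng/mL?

895 mL

8440 ng/mL = 8.44 μg/mL.
V₂ = C₁V₁/C₂ = 466 × 16.5 / 8.44 = 911 mL.
Diluent to add = V₂ − V₁ = 911 − 16.5 = 895 mL.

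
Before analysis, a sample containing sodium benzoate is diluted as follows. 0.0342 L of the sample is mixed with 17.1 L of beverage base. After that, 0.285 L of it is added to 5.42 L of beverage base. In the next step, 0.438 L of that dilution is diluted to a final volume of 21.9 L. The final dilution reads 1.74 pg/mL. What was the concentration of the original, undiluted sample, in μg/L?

Overall dilution factor = 501 × 20.02 × 50 = 5.01 × 10⁵.
Original = 1.74 pg/mL × 5.01 × 10⁵ = 8.73 × 10⁵ pg/mL = 873 μg/L.

873 μg/L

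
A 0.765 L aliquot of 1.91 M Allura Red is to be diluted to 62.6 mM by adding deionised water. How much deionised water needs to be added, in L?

62.6 mM = 0.0626 M.
V₂ = C₁V₁/C₂ = 1.91 × 0.765 / 0.0626 = 23.3 L.
Diluent to add = V₂ − V₁ = 23.3 − 0.765 = 22.6 L.

22.6 L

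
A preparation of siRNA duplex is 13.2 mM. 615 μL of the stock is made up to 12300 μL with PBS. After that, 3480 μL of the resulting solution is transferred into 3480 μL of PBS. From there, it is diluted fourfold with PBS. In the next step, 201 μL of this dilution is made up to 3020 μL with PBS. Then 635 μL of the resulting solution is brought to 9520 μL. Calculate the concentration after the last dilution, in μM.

Overall dilution factor = 20 × 2 × 4 × 15.02 × 14.99 = 3.60 × 10⁴.
13.2 mM / 3.60 × 10⁴ = 3.66 × 10⁻⁴ mM = 0.366 μM.

0.366 μM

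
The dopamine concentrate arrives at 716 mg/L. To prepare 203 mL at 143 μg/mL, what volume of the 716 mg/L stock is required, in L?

0.0405 L

143 μg/mL = 143 mg/L.
V₁ = C₂V₂/C₁ = 143 × 203 / 716 = 40.5 mL = 0.0405 L.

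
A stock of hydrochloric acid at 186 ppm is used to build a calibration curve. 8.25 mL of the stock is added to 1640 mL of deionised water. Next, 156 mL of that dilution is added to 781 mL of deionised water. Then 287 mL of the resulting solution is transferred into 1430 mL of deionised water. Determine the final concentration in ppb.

Overall dilution factor = 199.8 × 6.006 × 5.983 = 7179.
186 ppm / 7179 = 0.0259 ppm = 25.9 ppb.

25.9 ppb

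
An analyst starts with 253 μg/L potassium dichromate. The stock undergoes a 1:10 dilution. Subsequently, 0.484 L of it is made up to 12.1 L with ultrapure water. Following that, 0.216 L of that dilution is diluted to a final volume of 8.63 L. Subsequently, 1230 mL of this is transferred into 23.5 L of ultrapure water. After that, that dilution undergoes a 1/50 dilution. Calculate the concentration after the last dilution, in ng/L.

0.0252 ng/L

Overall dilution factor = 10 × 25 × 39.95 × 20.11 × 50 = 1.00 × 10⁷.
253 μg/L / 1.00 × 10⁷ = 2.52 × 10⁻⁵ μg/L = 0.0252 ng/L.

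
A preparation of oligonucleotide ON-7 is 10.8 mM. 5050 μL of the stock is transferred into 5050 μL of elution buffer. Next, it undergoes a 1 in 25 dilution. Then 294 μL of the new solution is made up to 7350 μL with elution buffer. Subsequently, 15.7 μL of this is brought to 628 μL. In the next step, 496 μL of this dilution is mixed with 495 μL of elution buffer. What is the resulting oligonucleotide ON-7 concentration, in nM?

Overall dilution factor = 2 × 25 × 25 × 40 × 1.998 = 9.99 × 10⁴.
10.8 mM / 9.99 × 10⁴ = 1.08 × 10⁻⁴ mM = 108 nM.

108 nM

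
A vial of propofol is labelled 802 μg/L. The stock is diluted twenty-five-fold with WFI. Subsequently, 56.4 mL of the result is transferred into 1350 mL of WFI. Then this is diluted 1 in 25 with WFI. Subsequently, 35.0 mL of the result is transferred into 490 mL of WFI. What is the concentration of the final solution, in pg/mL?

3.43 pg/mL

Overall dilution factor = 25 × 24.94 × 25 × 15 = 2.34 × 10⁵.
802 μg/L / 2.34 × 10⁵ = 3.43 × 10⁻³ μg/L = 3.43 pg/mL.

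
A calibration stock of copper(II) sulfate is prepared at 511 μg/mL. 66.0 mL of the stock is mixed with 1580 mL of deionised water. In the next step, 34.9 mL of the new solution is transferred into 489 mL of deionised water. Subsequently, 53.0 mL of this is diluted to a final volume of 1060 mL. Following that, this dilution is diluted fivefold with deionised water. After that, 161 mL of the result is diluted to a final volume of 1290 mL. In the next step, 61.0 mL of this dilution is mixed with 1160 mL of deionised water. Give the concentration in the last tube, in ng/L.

Overall dilution factor = 24.94 × 15.01 × 20 × 5 × 8.012 × 20.02 = 6.00 × 10⁶.
511 μg/mL / 6.00 × 10⁶ = 8.51 × 10⁻⁵ μg/mL = 85.1 ng/L.

85.1 ng/L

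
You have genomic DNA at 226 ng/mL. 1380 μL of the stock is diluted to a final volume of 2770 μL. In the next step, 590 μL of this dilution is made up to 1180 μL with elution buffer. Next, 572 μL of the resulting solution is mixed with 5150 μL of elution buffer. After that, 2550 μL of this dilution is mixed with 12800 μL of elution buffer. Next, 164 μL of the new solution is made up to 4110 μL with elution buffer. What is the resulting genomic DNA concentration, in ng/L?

Overall dilution factor = 2.007 × 2 × 10.00 × 6.020 × 25.06 = 6058.
226 ng/mL / 6058 = 0.0373 ng/mL = 37.3 ng/L.

37.3 ng/L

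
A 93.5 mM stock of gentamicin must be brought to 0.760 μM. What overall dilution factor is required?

1.23 × 10⁵

Factor = C₀/C_target = 93.5 mM / 0.760 μM = 1.23 × 10⁵.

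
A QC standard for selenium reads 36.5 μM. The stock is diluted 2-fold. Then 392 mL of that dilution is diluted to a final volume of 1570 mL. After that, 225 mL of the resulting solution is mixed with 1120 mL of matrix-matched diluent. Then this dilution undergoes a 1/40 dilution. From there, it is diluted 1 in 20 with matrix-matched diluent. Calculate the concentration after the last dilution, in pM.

Overall dilution factor = 2 × 4.005 × 5.978 × 40 × 20 = 3.83 × 10⁴.
36.5 μM / 3.83 × 10⁴ = 9.53 × 10⁻⁴ μM = 953 pM.

953 pM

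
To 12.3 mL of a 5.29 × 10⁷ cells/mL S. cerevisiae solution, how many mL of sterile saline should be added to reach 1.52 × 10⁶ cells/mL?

416 mL

V₂ = C₁V₁/C₂ = 5.29 × 10⁷ × 12.3 / 1.52 × 10⁶ = 428 mL.
Diluent to add = V₂ − V₁ = 428 − 12.3 = 416 mL.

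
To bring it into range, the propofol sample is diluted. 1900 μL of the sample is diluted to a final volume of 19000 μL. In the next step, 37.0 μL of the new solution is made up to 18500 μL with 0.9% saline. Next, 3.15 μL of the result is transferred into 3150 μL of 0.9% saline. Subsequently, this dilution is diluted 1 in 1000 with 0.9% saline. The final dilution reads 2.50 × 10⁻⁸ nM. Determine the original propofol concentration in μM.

Overall dilution factor = 10 × 500 × 1001 × 1000 = 5.01 × 10⁹.
Original = 2.50 × 10⁻⁸ nM × 5.01 × 10⁹ = 125 nM = 0.125 μM.

0.125 μM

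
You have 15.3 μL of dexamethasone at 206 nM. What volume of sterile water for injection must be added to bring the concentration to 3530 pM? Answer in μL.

878 μL

3530 pM = 3.53 nM.
V₂ = C₁V₁/C₂ = 206 × 15.3 / 3.53 = 893 μL.
Diluent to add = V₂ − V₁ = 893 − 15.3 = 878 μL.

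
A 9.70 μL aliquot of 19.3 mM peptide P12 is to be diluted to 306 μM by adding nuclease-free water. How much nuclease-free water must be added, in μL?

602 μL

306 μM = 0.306 mM.
V₂ = C₁V₁/C₂ = 19.3 × 9.70 / 0.306 = 612 μL.
Diluent to add = V₂ − V₁ = 612 − 9.70 = 602 μL.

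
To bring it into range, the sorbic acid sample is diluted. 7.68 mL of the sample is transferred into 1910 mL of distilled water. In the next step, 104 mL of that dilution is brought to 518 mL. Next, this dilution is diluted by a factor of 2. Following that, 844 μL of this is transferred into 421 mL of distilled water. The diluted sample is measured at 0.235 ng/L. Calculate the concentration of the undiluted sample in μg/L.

Overall dilution factor = 249.7 × 4.981 × 2 × 499.8 = 1.24 × 10⁶.
Original = 0.235 ng/L × 1.24 × 10⁶ = 2.92 × 10⁵ ng/L = 292 μg/L.

292 μg/L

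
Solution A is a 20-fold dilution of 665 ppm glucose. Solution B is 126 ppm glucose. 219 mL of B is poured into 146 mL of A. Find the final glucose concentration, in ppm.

88.9 ppm

C_A = 665 ppm / 20 = 33.2 ppm.
C_mix = (C_A·V_A + C_B·V_B)/(V_A + V_B) = (33.2×146 + 126×219) / 365.0 = 88.9 ppm.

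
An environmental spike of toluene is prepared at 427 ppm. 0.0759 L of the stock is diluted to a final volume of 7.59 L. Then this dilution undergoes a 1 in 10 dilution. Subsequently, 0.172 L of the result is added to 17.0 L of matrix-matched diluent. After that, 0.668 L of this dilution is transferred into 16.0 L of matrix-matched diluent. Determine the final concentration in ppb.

0.171 ppb

Overall dilution factor = 100 × 10 × 99.84 × 24.95 = 2.49 × 10⁶.
427 ppm / 2.49 × 10⁶ = 1.71 × 10⁻⁴ ppm = 0.171 ppb.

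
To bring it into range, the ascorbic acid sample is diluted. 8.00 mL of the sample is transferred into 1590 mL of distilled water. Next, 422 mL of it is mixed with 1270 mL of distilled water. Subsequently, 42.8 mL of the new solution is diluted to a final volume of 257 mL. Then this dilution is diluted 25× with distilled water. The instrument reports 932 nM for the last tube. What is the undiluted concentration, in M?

0.112 M

Overall dilution factor = 199.8 × 4.009 × 6.005 × 25 = 1.20 × 10⁵.
Original = 932 nM × 1.20 × 10⁵ = 1.12 × 10⁸ nM = 0.112 M.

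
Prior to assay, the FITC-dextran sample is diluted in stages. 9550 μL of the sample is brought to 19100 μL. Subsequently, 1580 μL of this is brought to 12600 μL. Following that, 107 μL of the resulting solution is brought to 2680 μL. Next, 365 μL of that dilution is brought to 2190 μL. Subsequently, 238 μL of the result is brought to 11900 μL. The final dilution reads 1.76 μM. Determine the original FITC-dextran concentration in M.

Overall dilution factor = 2 × 7.975 × 25.05 × 6 × 50 = 1.20 × 10⁵.
Original = 1.76 μM × 1.20 × 10⁵ = 2.11 × 10⁵ μM = 0.211 M.

0.211 M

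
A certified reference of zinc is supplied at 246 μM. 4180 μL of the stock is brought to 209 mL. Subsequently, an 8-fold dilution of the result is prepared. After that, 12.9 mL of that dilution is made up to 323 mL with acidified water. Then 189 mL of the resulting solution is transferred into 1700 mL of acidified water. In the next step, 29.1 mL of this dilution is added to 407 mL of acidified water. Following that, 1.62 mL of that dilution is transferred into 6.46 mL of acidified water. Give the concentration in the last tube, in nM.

0.0329 nM

Overall dilution factor = 50 × 8 × 25.04 × 9.995 × 14.99 × 4.988 = 7.48 × 10⁶.
246 μM / 7.48 × 10⁶ = 3.29 × 10⁻⁵ μM = 0.0329 nM.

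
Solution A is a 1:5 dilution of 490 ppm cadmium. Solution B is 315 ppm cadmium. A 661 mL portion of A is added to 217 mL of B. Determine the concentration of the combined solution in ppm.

152 ppm

C_A = 490 ppm / 5 = 98.0 ppm.
C_mix = (C_A·V_A + C_B·V_B)/(V_A + V_B) = (98.0×661 + 315×217) / 878.0 = 152 ppm.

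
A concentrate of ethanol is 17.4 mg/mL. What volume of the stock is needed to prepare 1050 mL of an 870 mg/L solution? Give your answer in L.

0.0525 L

870 mg/L = 0.870 mg/mL.
V₁ = C₂V₂/C₁ = 0.870 × 1050 / 17.4 = 52.5 mL = 0.0525 L.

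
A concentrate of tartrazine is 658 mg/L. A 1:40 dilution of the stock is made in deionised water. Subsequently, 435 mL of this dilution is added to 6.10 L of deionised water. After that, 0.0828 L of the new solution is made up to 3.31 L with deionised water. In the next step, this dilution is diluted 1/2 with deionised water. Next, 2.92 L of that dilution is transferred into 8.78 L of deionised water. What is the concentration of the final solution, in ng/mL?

3.42 ng/mL

Overall dilution factor = 40 × 15.02 × 39.98 × 2 × 4.007 = 1.93 × 10⁵.
658 mg/L / 1.93 × 10⁵ = 3.42 × 10⁻³ mg/L = 3.42 ng/mL.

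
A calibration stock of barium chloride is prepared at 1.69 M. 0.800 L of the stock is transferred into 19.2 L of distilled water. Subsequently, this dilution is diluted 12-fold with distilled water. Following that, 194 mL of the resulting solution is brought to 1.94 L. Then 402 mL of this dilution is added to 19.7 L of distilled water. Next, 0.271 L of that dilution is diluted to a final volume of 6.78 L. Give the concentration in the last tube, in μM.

0.450 μM

Overall dilution factor = 25 × 12 × 10 × 50.00 × 25.02 = 3.75 × 10⁶.
1.69 M / 3.75 × 10⁶ = 4.50 × 10⁻⁷ M = 0.450 μM.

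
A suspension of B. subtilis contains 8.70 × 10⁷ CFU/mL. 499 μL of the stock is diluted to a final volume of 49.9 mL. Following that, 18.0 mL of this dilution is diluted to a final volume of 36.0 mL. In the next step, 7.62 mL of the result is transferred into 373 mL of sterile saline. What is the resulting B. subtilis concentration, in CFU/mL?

Overall dilution factor = 100 × 2 × 49.95 = 9990.
8.70 × 10⁷ CFU/mL / 9990 = 8710 CFU/mL.

8710 CFU/mL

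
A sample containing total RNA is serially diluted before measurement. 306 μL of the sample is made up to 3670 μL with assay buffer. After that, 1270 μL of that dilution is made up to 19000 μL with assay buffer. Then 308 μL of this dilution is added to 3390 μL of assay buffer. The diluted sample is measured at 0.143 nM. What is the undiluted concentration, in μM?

0.308 μM

Overall dilution factor = 11.99 × 14.96 × 12.01 = 2154.
Original = 0.143 nM × 2154 = 308 nM = 0.308 μM.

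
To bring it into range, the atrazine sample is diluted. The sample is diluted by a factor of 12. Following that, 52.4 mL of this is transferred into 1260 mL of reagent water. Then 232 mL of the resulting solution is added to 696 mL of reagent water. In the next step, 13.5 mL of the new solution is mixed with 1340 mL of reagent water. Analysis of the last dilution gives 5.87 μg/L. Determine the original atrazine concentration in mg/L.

708 mg/L

Overall dilution factor = 12 × 25.05 × 4 × 100.3 = 1.21 × 10⁵.
Original = 5.87 μg/L × 1.21 × 10⁵ = 7.08 × 10⁵ μg/L = 708 mg/L.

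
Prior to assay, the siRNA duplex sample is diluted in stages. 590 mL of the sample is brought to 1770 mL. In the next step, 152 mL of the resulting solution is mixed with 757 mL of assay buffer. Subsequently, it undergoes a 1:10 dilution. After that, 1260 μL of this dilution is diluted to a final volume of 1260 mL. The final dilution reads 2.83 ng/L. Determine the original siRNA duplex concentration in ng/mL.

Overall dilution factor = 3 × 5.980 × 10 × 1000 = 1.79 × 10⁵.
Original = 2.83 ng/L × 1.79 × 10⁵ = 5.08 × 10⁵ ng/L = 508 ng/mL.

508 ng/mL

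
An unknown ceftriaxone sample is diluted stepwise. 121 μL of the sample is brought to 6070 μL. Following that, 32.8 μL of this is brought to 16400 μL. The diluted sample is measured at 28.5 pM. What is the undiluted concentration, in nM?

715 nM

Overall dilution factor = 50.17 × 500 = 2.51 × 10⁴.
Original = 28.5 pM × 2.51 × 10⁴ = 7.15 × 10⁵ pM = 715 nM.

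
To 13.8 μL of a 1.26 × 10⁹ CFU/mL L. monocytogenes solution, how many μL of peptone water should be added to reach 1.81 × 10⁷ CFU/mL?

V₂ = C₁V₁/C₂ = 1.26 × 10⁹ × 13.8 / 1.81 × 10⁷ = 961 μL.
Diluent to add = V₂ − V₁ = 961 − 13.8 = 947 μL.

947 μL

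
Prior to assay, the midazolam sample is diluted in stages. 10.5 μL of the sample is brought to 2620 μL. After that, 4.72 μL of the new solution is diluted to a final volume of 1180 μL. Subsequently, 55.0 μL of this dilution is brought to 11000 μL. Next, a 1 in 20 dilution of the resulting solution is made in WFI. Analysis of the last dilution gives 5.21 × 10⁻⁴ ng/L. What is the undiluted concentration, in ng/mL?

130 ng/mL

Overall dilution factor = 249.5 × 250 × 200 × 20 = 2.50 × 10⁸.
Original = 5.21 × 10⁻⁴ ng/L × 2.50 × 10⁸ = 1.30 × 10⁵ ng/L = 130 ng/mL.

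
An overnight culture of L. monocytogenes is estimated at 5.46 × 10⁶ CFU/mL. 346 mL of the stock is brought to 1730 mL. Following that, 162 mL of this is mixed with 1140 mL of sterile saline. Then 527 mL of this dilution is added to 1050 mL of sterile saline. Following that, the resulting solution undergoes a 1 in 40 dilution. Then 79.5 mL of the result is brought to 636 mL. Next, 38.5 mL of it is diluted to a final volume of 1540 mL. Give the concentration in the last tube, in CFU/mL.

Overall dilution factor = 5 × 8.037 × 2.992 × 40 × 8 × 40 = 1.54 × 10⁶.
5.46 × 10⁶ CFU/mL / 1.54 × 10⁶ = 3.55 CFU/mL.

3.55 CFU/mL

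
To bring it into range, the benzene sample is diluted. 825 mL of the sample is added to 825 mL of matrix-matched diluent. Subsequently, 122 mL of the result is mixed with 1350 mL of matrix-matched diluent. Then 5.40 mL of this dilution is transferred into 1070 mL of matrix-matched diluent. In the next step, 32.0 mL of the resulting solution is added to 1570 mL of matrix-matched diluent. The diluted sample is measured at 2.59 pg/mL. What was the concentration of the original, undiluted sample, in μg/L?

Overall dilution factor = 2 × 12.07 × 199.1 × 50.06 = 2.41 × 10⁵.
Original = 2.59 pg/mL × 2.41 × 10⁵ = 6.23 × 10⁵ pg/mL = 623 μg/L.

623 μg/L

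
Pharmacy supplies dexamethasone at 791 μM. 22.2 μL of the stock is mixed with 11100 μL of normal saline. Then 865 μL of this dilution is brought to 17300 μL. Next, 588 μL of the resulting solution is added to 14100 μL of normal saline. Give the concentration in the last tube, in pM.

3160 pM

Overall dilution factor = 501 × 20 × 24.98 = 2.50 × 10⁵.
791 μM / 2.50 × 10⁵ = 3.16 × 10⁻³ μM = 3160 pM.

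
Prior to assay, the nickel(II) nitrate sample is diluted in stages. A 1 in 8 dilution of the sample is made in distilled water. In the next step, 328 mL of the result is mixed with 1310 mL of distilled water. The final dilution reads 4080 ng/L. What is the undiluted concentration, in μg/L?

163 μg/L

Overall dilution factor = 8 × 4.994 = 40.0.
Original = 4080 ng/L × 40.0 = 1.63 × 10⁵ ng/L = 163 μg/L.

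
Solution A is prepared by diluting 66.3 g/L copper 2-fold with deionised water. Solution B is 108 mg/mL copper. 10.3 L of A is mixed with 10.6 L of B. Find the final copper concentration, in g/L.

C_A = 66.3 g/L / 2 = 33.1 g/L.
C_B = 108 mg/mL = 108 g/L.
C_mix = (C_A·V_A + C_B·V_B)/(V_A + V_B) = (33.1×10.3 + 108×10.6) / 20.90 = 71.1 g/L.

71.1 g/L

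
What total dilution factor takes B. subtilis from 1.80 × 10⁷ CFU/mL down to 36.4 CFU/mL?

4.95 × 10⁵

Factor = C₀/C_target = 1.80 × 10⁷ CFU/mL / 36.4 CFU/mL = 4.95 × 10⁵.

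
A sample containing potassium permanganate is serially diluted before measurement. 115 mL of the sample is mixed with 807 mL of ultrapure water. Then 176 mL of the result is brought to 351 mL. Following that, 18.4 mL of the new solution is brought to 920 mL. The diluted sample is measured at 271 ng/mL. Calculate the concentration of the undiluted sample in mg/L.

Overall dilution factor = 8.017 × 1.994 × 50 = 799.
Original = 271 ng/mL × 799 = 2.17 × 10⁵ ng/mL = 217 mg/L.

217 mg/L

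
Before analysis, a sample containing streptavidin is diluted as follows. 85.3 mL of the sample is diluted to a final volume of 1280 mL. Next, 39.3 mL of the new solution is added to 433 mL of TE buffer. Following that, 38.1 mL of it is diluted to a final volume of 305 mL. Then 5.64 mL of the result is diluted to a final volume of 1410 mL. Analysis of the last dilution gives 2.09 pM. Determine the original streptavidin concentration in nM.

Overall dilution factor = 15.01 × 12.02 × 8.005 × 250 = 3.61 × 10⁵.
Original = 2.09 pM × 3.61 × 10⁵ = 7.54 × 10⁵ pM = 754 nM.

754 nM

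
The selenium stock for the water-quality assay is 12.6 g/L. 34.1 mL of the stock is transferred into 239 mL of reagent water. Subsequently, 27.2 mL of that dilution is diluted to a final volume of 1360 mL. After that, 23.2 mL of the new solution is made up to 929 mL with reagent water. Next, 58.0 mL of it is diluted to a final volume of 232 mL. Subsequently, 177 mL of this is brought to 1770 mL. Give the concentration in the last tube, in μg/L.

Overall dilution factor = 8.009 × 50 × 40.04 × 4 × 10 = 6.41 × 10⁵.
12.6 g/L / 6.41 × 10⁵ = 1.96 × 10⁻⁵ g/L = 19.6 μg/L.

19.6 μg/L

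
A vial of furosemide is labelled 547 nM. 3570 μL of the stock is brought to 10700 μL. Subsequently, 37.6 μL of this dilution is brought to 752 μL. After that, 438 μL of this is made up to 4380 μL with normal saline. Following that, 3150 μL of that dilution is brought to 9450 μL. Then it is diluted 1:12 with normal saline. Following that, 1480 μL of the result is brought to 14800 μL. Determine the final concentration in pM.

Overall dilution factor = 2.997 × 20 × 10 × 3 × 12 × 10 = 2.16 × 10⁵.
547 nM / 2.16 × 10⁵ = 2.53 × 10⁻³ nM = 2.53 pM.

2.53 pM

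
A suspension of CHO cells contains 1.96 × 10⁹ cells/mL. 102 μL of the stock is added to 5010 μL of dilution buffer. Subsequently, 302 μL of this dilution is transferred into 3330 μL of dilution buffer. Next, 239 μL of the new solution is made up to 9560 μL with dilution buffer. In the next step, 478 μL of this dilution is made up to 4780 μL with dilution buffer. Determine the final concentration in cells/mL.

Overall dilution factor = 50.12 × 12.03 × 40 × 10 = 2.41 × 10⁵.
1.96 × 10⁹ cells/mL / 2.41 × 10⁵ = 8130 cells/mL.

8130 cells/mL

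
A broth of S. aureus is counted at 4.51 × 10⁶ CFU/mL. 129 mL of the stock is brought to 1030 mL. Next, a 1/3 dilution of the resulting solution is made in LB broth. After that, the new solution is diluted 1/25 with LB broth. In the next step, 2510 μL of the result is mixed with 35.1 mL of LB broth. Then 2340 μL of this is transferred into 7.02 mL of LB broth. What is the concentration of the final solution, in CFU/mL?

126 CFU/mL

Overall dilution factor = 7.984 × 3 × 25 × 14.98 × 4 = 3.59 × 10⁴.
4.51 × 10⁶ CFU/mL / 3.59 × 10⁴ = 126 CFU/mL.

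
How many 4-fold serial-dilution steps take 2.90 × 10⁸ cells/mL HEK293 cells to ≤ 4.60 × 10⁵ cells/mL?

Need 4ⁿ ≥ 630, so n ≥ log(630)/log(4) = 4.65.
Minimum whole steps: n = 5.

5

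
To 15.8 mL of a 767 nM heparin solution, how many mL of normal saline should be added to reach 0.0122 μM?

0.0122 μM = 12.2 nM.
V₂ = C₁V₁/C₂ = 767 × 15.8 / 12.2 = 993 mL.
Diluent to add = V₂ − V₁ = 993 − 15.8 = 978 mL.

978 mL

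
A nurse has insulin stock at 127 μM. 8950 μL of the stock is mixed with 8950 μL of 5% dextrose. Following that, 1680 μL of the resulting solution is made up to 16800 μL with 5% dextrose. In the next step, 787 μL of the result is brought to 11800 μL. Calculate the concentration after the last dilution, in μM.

0.424 μM

Overall dilution factor = 2 × 10 × 14.99 = 300.
127 μM / 300 = 0.424 μM.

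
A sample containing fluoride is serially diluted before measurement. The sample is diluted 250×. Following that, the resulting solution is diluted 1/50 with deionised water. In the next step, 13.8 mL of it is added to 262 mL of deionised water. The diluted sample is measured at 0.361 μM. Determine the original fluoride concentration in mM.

90.2 mM

Overall dilution factor = 250 × 50 × 19.99 = 2.50 × 10⁵.
Original = 0.361 μM × 2.50 × 10⁵ = 9.02 × 10⁴ μM = 90.2 mM.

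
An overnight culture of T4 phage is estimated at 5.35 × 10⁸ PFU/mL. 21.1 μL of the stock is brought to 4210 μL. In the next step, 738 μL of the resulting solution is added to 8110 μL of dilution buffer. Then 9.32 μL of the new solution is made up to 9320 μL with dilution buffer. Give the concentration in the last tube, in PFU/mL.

224 PFU/mL

Overall dilution factor = 199.5 × 11.99 × 1000 = 2.39 × 10⁶.
5.35 × 10⁸ PFU/mL / 2.39 × 10⁶ = 224 PFU/mL.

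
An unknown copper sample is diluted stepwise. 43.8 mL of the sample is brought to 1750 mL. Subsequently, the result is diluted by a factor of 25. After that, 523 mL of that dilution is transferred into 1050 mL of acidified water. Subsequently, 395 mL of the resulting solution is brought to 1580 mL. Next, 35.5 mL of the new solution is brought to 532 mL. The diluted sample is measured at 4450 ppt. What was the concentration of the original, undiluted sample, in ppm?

Overall dilution factor = 39.95 × 25 × 3.008 × 4 × 14.99 = 1.80 × 10⁵.
Original = 4450 ppt × 1.80 × 10⁵ = 8.01 × 10⁸ ppt = 801 ppm.

801 ppm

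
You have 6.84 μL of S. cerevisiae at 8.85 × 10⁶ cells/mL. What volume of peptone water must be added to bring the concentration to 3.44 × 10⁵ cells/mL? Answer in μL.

V₂ = C₁V₁/C₂ = 8.85 × 10⁶ × 6.84 / 3.44 × 10⁵ = 176 μL.
Diluent to add = V₂ − V₁ = 176 − 6.84 = 169 μL.

169 μL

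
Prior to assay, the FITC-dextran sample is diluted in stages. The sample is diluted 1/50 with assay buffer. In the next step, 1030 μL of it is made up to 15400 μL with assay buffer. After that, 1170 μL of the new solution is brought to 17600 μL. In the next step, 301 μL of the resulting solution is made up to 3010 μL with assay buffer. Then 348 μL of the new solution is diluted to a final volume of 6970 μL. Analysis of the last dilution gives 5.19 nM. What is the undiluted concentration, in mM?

11.7 mM

Overall dilution factor = 50 × 14.95 × 15.04 × 10 × 20.03 = 2.25 × 10⁶.
Original = 5.19 nM × 2.25 × 10⁶ = 1.17 × 10⁷ nM = 11.7 mM.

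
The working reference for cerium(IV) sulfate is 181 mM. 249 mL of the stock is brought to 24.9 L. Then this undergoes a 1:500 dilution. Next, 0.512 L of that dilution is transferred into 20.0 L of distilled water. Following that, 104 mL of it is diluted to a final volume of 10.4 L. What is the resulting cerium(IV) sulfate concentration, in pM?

904 pM

Overall dilution factor = 100 × 500 × 40.06 × 100 = 2.00 × 10⁸.
181 mM / 2.00 × 10⁸ = 9.04 × 10⁻⁷ mM = 904 pM.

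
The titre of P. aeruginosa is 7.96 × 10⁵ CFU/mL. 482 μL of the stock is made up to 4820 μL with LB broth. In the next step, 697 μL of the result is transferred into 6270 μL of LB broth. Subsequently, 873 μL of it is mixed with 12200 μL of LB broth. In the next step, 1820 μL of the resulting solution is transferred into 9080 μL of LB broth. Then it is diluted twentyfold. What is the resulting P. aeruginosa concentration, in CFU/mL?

4.44 CFU/mL

Overall dilution factor = 10 × 9.996 × 14.97 × 5.989 × 20 = 1.79 × 10⁵.
7.96 × 10⁵ CFU/mL / 1.79 × 10⁵ = 4.44 CFU/mL.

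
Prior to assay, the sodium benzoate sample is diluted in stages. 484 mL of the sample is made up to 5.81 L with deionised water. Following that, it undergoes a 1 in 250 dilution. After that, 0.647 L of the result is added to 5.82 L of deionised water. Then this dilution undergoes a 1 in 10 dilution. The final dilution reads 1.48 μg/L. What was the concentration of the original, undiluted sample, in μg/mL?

444 μg/mL

Overall dilution factor = 12.00 × 250 × 9.995 × 10 = 3.00 × 10⁵.
Original = 1.48 μg/L × 3.00 × 10⁵ = 4.44 × 10⁵ μg/L = 444 μg/mL.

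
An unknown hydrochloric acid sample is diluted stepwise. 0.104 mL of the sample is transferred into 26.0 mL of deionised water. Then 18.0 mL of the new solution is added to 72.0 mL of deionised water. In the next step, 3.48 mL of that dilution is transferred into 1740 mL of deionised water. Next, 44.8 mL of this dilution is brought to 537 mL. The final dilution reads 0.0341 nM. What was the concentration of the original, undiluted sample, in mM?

0.257 mM

Overall dilution factor = 251 × 5 × 501 × 11.99 = 7.54 × 10⁶.
Original = 0.0341 nM × 7.54 × 10⁶ = 2.57 × 10⁵ nM = 0.257 mM.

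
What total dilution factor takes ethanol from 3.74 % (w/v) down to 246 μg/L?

Factor = C₀/C_target = 3.74 % (w/v) / 246 μg/L = 1.52 × 10⁵.

1.52 × 10⁵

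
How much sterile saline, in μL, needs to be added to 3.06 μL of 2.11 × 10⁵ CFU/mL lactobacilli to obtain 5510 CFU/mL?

V₂ = C₁V₁/C₂ = 2.11 × 10⁵ × 3.06 / 5510 = 117 μL.
Diluent to add = V₂ − V₁ = 117 − 3.06 = 114 μL.

114 μL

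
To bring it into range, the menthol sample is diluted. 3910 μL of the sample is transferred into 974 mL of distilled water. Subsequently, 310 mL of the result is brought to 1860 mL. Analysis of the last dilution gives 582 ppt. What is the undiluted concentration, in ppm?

0.873 ppm

Overall dilution factor = 250.1 × 6 = 1501.
Original = 582 ppt × 1501 = 8.73 × 10⁵ ppt = 0.873 ppm.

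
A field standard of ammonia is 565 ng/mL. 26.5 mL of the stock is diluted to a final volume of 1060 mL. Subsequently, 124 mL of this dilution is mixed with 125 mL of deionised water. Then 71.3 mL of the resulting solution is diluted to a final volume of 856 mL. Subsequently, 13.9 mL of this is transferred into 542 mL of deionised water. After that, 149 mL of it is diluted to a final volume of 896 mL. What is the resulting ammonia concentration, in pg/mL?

Overall dilution factor = 40 × 2.008 × 12.01 × 39.99 × 6.013 = 2.32 × 10⁵.
565 ng/mL / 2.32 × 10⁵ = 2.44 × 10⁻³ ng/mL = 2.44 pg/mL.

2.44 pg/mL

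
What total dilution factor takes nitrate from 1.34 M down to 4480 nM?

2.99 × 10⁵

Factor = C₀/C_target = 1.34 M / 4480 nM = 2.99 × 10⁵.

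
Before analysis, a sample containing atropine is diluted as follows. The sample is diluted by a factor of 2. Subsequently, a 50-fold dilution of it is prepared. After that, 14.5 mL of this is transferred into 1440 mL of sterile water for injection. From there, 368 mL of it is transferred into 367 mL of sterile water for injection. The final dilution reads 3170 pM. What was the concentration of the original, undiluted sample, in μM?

Overall dilution factor = 2 × 50 × 100.3 × 1.997 = 2.00 × 10⁴.
Original = 3170 pM × 2.00 × 10⁴ = 6.35 × 10⁷ pM = 63.5 μM.

63.5 μM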